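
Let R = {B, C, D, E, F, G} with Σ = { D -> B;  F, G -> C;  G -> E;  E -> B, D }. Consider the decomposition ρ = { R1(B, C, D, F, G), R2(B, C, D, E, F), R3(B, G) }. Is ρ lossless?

No

Chase test. Columns are B, C, D, E, F, G; row i has aⱼ where attribute j ∈ Ri, else bᵢⱼ.
Initial tableau (one row per fragment):
  row 1: a1 a2 a3 b14 a5 a6
  row 2: a1 a2 a3 a4 a5 b26
  row 3: a1 b32 b33 b34 b35 a6
Rows 1 and 3 agree on G; apply G→E and equate their E entries.
Rows 1 and 3 agree on E; apply E→B, D and equate their B, D entries.
No row becomes fully distinguished — the join is lossy.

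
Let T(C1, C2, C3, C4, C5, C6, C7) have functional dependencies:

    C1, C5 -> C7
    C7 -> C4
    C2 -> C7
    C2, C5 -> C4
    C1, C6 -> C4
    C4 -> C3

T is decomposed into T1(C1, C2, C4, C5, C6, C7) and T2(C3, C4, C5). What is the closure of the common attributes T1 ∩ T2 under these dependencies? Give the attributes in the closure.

C3, C4, C5

T1 ∩ T2 = {C4, C5}.
C4 → C3 applies, adding C3
Closure: {C3, C4, C5}.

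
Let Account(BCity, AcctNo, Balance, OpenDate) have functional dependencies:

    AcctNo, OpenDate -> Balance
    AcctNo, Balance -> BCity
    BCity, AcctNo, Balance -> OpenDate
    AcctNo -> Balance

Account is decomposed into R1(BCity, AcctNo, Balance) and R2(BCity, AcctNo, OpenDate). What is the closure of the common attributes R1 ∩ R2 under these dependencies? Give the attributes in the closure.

BCity, AcctNo, Balance, OpenDate

R1 ∩ R2 = {BCity, AcctNo}.
AcctNo → Balance applies, adding Balance
BCity, AcctNo, Balance → OpenDate applies, adding OpenDate
Closure: {BCity, AcctNo, Balance, OpenDate}.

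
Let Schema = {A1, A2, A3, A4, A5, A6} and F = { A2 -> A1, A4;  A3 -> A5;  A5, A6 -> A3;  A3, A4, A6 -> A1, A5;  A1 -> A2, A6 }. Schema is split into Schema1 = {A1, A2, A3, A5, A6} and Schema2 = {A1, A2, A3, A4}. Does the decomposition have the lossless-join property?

Common attributes: Schema1 ∩ Schema2 = {A1, A2, A3}.
Closure of {A1, A2, A3}: A2 → A1, A4 applies, adding A4; A3 → A5 applies, adding A5; A1 → A2, A6 applies, adding A6. So (A1, A2, A3)⁺ = {A1, A2, A3, A4, A5, A6}.
This closure contains every attribute of Schema1, so Schema1 ∩ Schema2 → Schema1. The join is lossless.

Yes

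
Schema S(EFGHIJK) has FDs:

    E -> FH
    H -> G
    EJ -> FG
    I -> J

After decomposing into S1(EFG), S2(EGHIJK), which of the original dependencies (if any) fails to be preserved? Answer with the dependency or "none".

none

E → FH: restricted closure across fragments reaches FH.
H → G lies within S2.
EJ → FG: restricted closure across fragments reaches FG.
I → J lies within S2.
Every dependency is enforceable on the fragments, so the decomposition is dependency-preserving.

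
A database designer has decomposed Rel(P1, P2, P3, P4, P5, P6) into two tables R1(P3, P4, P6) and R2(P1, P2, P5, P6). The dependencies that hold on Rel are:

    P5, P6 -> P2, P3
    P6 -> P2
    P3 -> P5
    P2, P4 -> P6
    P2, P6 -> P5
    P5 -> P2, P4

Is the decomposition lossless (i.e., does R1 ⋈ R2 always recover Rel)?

Common attributes: R1 ∩ R2 = {P6}.
Closure of {P6}: P6 → P2 applies, adding P2; P2, P6 → P5 applies, adding P5; P5 → P2, P4 applies, adding P4; P5, P6 → P2, P3 applies, adding P3. So (P6)⁺ = {P2, P3, P4, P5, P6}.
This closure contains every attribute of R1, so R1 ∩ R2 → R1. The join is lossless.

Yes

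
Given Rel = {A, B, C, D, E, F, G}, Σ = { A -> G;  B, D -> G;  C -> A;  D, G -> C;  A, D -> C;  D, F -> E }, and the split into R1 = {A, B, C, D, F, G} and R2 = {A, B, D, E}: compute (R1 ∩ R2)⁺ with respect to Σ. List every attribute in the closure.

A, B, C, D, G

R1 ∩ R2 = {A, B, D}.
A → G applies, adding G
D, G → C applies, adding C
Closure: {A, B, C, D, G}.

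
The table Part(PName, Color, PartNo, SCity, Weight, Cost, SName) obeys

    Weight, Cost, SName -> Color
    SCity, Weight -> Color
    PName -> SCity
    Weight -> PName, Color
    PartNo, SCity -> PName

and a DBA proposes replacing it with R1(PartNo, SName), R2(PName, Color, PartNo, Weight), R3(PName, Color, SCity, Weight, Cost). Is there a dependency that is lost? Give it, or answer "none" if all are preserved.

Check PartNo, SCity → PName: no single fragment contains all of {PName, PartNo, SCity}, and the restricted closure of {PartNo, SCity} across the fragments never reaches {PName}.
Weight, Cost, SName → Color is preserved.
SCity, Weight → Color is preserved.
PName → SCity is preserved.
Weight → PName, Color is preserved.

PartNo, SCity -> PName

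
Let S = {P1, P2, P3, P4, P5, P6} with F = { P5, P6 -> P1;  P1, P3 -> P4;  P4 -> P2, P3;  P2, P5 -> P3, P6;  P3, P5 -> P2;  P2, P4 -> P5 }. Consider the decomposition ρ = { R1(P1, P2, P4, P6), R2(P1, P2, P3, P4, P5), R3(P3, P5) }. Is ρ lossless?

Yes

Chase test. Columns are P1, P2, P3, P4, P5, P6; row i has aⱼ where attribute j ∈ Ri, else bᵢⱼ.
Initial tableau (one row per fragment):
  row 1: a1 a2 b13 a4 b15 a6
  row 2: a1 a2 a3 a4 a5 b26
  row 3: b31 b32 a3 b34 a5 b36
Rows 1 and 2 agree on P4; apply P4→P2, P3 and equate their P2, P3 entries.
Rows 2 and 3 agree on P3, P5; apply P3, P5→P2 and equate their P2 entries.
Rows 1 and 2 agree on P2, P4; apply P2, P4→P5 and equate their P5 entries.
Rows 1 and 2 agree on P2, P5; apply P2, P5→P3, P6 and equate their P3, P6 entries.
Rows 1 and 3 agree on P2, P5; apply P2, P5→P3, P6 and equate their P3, P6 entries.
Rows 1 and 3 agree on P5, P6; apply P5, P6→P1 and equate their P1 entries.
Rows 1 and 3 agree on P1, P3; apply P1, P3→P4 and equate their P4 entries.
Row 1 is now all distinguished symbols — the join is lossless.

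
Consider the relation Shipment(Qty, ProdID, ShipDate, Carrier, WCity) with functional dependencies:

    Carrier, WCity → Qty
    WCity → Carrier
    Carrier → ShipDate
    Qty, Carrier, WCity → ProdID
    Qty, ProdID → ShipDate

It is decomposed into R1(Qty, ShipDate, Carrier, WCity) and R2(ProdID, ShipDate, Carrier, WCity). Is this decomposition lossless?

Yes

Common attributes: R1 ∩ R2 = {ShipDate, Carrier, WCity}.
Closure of {ShipDate, Carrier, WCity}: Carrier, WCity → Qty applies, adding Qty; Qty, Carrier, WCity → ProdID applies, adding ProdID. So (ShipDate, Carrier, WCity)⁺ = {Qty, ProdID, ShipDate, Carrier, WCity}.
This closure contains every attribute of R1, so R1 ∩ R2 → R1. The join is lossless.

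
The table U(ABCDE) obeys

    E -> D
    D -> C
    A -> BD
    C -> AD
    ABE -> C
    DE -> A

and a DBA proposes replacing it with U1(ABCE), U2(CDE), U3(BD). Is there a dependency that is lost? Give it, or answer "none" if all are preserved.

E → D lies within U2.
D → C lies within U2.
A → BD: restricted closure across fragments reaches BD.
C → AD: restricted closure across fragments reaches AD.
ABE → C lies within U1.
DE → A: restricted closure across fragments reaches A.
Every dependency is enforceable on the fragments, so the decomposition is dependency-preserving.

none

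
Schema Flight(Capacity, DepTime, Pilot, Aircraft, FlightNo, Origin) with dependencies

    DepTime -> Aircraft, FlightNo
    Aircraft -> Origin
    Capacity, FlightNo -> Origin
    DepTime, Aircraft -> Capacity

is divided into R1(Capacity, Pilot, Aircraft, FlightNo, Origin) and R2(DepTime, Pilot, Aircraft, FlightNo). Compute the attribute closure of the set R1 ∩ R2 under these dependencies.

Pilot, Aircraft, FlightNo, Origin

R1 ∩ R2 = {Pilot, Aircraft, FlightNo}.
Aircraft → Origin applies, adding Origin
Closure: {Pilot, Aircraft, FlightNo, Origin}.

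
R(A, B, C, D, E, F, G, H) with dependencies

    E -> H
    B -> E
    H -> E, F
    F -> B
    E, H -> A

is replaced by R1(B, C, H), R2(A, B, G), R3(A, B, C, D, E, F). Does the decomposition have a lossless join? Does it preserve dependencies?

Lossless test (chase): Rows 1 and 2 agree on B; apply B→E and equate their E entries. Rows 1 and 3 agree on B; apply B→E and equate their E entries. Rows 1 and 2 agree on E; apply E→H and equate their H entries. Rows 1 and 3 agree on E; apply E→H and equate their H entries. Rows 1 and 2 agree on H; apply H→E, F and equate their E, F entries. Rows 1 and 3 agree on H; apply H→E, F and equate their E, F entries. Rows 1 and 2 agree on E, H; apply E, H→A and equate their A entries. No row becomes fully distinguished — the join is lossy.
Dependency preservation: E → H; H → E, F; E, H → A are not contained in any single fragment, but the restricted closure of each left-hand side across the fragments still reaches the right-hand side; the remaining FDs each lie inside some fragment. All dependencies are preserved.

lossy but dependency-preserving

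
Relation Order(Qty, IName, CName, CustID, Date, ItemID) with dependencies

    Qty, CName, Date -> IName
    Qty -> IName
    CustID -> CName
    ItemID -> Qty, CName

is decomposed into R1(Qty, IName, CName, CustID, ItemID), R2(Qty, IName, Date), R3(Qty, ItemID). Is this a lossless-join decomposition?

No

Chase test. Columns are Qty, IName, CName, CustID, Date, ItemID; row i has aⱼ where attribute j ∈ Ri, else bᵢⱼ.
Initial tableau (one row per fragment):
  row 1: a1 a2 a3 a4 b15 a6
  row 2: a1 a2 b23 b24 a5 b26
  row 3: a1 b32 b33 b34 b35 a6
Rows 1 and 3 agree on Qty; apply Qty→IName and equate their IName entries.
Rows 1 and 3 agree on ItemID; apply ItemID→Qty, CName and equate their Qty, CName entries.
No row becomes fully distinguished — the join is lossy.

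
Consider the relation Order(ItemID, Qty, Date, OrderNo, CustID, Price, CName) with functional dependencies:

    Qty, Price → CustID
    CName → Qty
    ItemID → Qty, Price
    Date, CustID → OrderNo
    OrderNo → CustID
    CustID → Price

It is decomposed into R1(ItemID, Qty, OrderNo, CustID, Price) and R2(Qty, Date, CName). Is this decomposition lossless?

No

Common attributes: R1 ∩ R2 = {Qty}.
No dependency enlarges {Qty}, so (Qty)⁺ = {Qty}.
The closure contains neither all of R1 = {ItemID, Qty, OrderNo, CustID, Price} nor all of R2 = {Qty, Date, CName}, so the common attributes are not a superkey of either fragment. The join is lossy.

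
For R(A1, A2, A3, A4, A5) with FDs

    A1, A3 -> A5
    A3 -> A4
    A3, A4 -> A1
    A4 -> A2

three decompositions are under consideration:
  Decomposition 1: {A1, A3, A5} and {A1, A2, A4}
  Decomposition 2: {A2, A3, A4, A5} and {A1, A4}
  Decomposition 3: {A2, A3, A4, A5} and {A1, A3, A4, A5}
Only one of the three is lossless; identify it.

Decomposition 3

Decomposition 1: common = {A1}, closure = {A1} → lossy.
Decomposition 2: common = {A4}, closure = {A2, A4} → lossy.
Decomposition 3: common = {A3, A4, A5}, closure = {A1, A2, A3, A4, A5} → lossless.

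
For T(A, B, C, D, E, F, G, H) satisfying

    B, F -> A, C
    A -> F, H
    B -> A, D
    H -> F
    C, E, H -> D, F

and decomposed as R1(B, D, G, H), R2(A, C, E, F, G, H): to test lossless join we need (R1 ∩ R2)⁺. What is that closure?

F, G, H

R1 ∩ R2 = {G, H}.
H → F applies, adding F
Closure: {F, G, H}.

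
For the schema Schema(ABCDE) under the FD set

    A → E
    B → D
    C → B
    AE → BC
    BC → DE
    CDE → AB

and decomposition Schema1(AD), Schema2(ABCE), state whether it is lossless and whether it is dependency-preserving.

Lossless test: (A)⁺ = {ABCDE}, which contains all of one fragment — lossless.
Dependency preservation: the restricted closure of {B} across the fragments never reaches {D}, so B → D cannot be enforced without a join — not preserved.

lossless but not dependency-preserving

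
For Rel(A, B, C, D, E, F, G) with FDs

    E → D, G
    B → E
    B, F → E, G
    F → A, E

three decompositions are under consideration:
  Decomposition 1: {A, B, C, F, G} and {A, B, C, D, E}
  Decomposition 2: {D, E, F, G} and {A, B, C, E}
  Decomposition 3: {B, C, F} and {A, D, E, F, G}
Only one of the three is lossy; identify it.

Decomposition 2

Decomposition 1: common = {A, B, C}, closure = {A, B, C, D, E, G} → lossless.
Decomposition 2: common = {E}, closure = {D, E, G} → lossy.
Decomposition 3: common = {F}, closure = {A, D, E, F, G} → lossless.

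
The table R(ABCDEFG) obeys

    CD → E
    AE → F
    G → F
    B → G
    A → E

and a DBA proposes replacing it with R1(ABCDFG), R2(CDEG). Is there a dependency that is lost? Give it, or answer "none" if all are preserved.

A → E

Check A → E: no single fragment contains all of {AE}, and the restricted closure of {A} across the fragments never reaches {E}.
CD → E is preserved.
AE → F is preserved.
G → F is preserved.
B → G is preserved.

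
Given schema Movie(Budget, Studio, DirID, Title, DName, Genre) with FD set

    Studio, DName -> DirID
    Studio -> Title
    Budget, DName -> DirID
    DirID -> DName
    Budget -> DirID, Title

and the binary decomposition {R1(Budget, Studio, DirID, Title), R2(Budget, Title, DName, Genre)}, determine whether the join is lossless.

No

Common attributes: R1 ∩ R2 = {Budget, Title}.
Closure of {Budget, Title}: Budget → DirID, Title applies, adding DirID; DirID → DName applies, adding DName. So (Budget, Title)⁺ = {Budget, DirID, Title, DName}.
The closure contains neither all of R1 = {Budget, Studio, DirID, Title} nor all of R2 = {Budget, Title, DName, Genre}, so the common attributes are not a superkey of either fragment. The join is lossy.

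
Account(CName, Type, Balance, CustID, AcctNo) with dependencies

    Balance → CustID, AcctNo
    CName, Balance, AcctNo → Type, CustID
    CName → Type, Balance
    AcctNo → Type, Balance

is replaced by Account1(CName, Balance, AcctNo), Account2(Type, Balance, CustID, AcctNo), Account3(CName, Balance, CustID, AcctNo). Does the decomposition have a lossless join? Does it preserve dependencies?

Lossless test (chase): Rows 1 and 2 agree on Balance; apply Balance→CustID, AcctNo and equate their CustID, AcctNo entries. Rows 1 and 3 agree on CName, Balance, AcctNo; apply CName, Balance, AcctNo→Type, CustID and equate their Type, CustID entries. Rows 1 and 2 agree on AcctNo; apply AcctNo→Type, Balance and equate their Type, Balance entries. Row 1 is now all distinguished symbols — the join is lossless.
Dependency preservation: CName, Balance, AcctNo → Type, CustID; CName → Type, Balance are not contained in any single fragment, but the restricted closure of each left-hand side across the fragments still reaches the right-hand side; the remaining FDs each lie inside some fragment. All dependencies are preserved.

lossless and dependency-preserving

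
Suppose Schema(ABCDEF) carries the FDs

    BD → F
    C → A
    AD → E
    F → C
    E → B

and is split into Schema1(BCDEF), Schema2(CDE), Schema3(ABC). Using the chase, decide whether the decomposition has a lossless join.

Chase test. Columns are ABCDEF; row i has aⱼ where attribute j ∈ Schemai, else bᵢⱼ.
Initial tableau (one row per fragment):
  row 1: b11 a2 a3 a4 a5 a6
  row 2: b21 b22 a3 a4 a5 b26
  row 3: a1 a2 a3 b34 b35 b36
Rows 1 and 2 agree on C; apply C→A and equate their A entries.
Rows 1 and 3 agree on C; apply C→A and equate their A entries.
Rows 1 and 2 agree on E; apply E→B and equate their B entries.
Rows 1 and 2 agree on BD; apply BD→F and equate their F entries.
Row 1 is now all distinguished symbols — the join is lossless.

Yes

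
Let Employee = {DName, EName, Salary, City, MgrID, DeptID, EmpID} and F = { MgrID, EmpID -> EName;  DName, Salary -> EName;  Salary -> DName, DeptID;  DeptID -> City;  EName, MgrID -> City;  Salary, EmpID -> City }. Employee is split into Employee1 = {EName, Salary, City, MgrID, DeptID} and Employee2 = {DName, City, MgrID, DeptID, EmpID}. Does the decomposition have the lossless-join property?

Common attributes: Employee1 ∩ Employee2 = {City, MgrID, DeptID}.
No dependency enlarges {City, MgrID, DeptID}, so (City, MgrID, DeptID)⁺ = {City, MgrID, DeptID}.
The closure contains neither all of Employee1 = {EName, Salary, City, MgrID, DeptID} nor all of Employee2 = {DName, City, MgrID, DeptID, EmpID}, so the common attributes are not a superkey of either fragment. The join is lossy.

No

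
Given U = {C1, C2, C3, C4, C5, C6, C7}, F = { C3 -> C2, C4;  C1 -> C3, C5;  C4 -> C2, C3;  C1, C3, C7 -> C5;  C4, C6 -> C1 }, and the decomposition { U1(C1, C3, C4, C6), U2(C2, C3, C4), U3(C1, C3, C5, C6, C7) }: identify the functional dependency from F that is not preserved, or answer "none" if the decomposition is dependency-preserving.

C3 → C2, C4 lies within U2.
C1 → C3, C5 lies within U3.
C4 → C2, C3 lies within U2.
C1, C3, C7 → C5 lies within U3.
C4, C6 → C1 lies within U1.
Every dependency is enforceable on the fragments, so the decomposition is dependency-preserving.

none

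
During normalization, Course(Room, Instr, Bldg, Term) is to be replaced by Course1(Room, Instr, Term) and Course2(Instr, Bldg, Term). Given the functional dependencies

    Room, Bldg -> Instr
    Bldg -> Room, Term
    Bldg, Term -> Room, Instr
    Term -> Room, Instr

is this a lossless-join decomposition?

Common attributes: Course1 ∩ Course2 = {Instr, Term}.
Closure of {Instr, Term}: Term → Room, Instr applies, adding Room. So (Instr, Term)⁺ = {Room, Instr, Term}.
This closure contains every attribute of Course1, so Course1 ∩ Course2 → Course1. The join is lossless.

Yes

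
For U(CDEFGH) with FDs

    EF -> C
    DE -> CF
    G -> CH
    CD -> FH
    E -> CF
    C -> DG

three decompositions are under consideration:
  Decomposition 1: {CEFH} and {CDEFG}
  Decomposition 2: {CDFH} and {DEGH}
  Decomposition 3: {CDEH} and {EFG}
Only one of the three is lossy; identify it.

Decomposition 1: common = {CEF}, closure = {CDEFGH} → lossless.
Decomposition 2: common = {DH}, closure = {DH} → lossy.
Decomposition 3: common = {E}, closure = {CDEFGH} → lossless.

Decomposition 2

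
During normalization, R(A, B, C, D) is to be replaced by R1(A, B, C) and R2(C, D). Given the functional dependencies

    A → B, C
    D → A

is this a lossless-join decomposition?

No

Common attributes: R1 ∩ R2 = {C}.
No dependency enlarges {C}, so (C)⁺ = {C}.
The closure contains neither all of R1 = {A, B, C} nor all of R2 = {C, D}, so the common attributes are not a superkey of either fragment. The join is lossy.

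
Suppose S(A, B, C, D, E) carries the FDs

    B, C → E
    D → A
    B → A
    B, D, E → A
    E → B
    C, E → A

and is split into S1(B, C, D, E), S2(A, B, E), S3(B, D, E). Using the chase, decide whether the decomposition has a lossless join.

Yes

Chase test. Columns are A, B, C, D, E; row i has aⱼ where attribute j ∈ Si, else bᵢⱼ.
Initial tableau (one row per fragment):
  row 1: b11 a2 a3 a4 a5
  row 2: a1 a2 b23 b24 a5
  row 3: b31 a2 b33 a4 a5
Rows 1 and 3 agree on D; apply D→A and equate their A entries.
Rows 1 and 2 agree on B; apply B→A and equate their A entries.
Row 1 is now all distinguished symbols — the join is lossless.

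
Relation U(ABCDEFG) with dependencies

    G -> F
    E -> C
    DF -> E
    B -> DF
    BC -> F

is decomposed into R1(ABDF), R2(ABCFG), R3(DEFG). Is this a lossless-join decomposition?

Yes

Chase test. Columns are ABCDEFG; row i has aⱼ where attribute j ∈ Ri, else bᵢⱼ.
Initial tableau (one row per fragment):
  row 1: a1 a2 b13 a4 b15 a6 b17
  row 2: a1 a2 a3 b24 b25 a6 a7
  row 3: b31 b32 b33 a4 a5 a6 a7
Rows 1 and 3 agree on DF; apply DF→E and equate their E entries.
Rows 1 and 2 agree on B; apply B→DF and equate their DF entries.
Rows 1 and 3 agree on E; apply E→C and equate their C entries.
Rows 1 and 2 agree on DF; apply DF→E and equate their E entries.
Rows 1 and 2 agree on E; apply E→C and equate their C entries.
Row 2 is now all distinguished symbols — the join is lossless.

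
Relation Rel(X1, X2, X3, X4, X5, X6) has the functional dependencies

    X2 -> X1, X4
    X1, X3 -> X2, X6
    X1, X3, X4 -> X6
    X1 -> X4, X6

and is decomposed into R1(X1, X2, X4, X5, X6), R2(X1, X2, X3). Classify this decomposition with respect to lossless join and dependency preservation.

Lossless test: (X1, X2)⁺ = {X1, X2, X4, X6}, which is a superkey of neither fragment — lossy.
Dependency preservation: X1, X3 → X2, X6; X1, X3, X4 → X6 are not contained in any single fragment, but the restricted closure of each left-hand side across the fragments still reaches the right-hand side; the remaining FDs each lie inside some fragment. All dependencies are preserved.

lossy but dependency-preserving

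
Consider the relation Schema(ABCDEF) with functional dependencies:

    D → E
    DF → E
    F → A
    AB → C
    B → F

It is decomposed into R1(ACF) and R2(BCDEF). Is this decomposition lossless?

Common attributes: R1 ∩ R2 = {CF}.
Closure of {CF}: F → A applies, adding A. So (CF)⁺ = {ACF}.
This closure contains every attribute of R1, so R1 ∩ R2 → R1. The join is lossless.

Yes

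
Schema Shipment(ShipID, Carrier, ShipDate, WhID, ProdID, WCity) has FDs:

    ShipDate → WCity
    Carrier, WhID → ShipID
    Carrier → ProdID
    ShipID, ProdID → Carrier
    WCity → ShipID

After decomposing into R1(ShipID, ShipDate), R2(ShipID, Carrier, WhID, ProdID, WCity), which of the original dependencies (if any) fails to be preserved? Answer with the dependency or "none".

Check ShipDate → WCity: no single fragment contains all of {ShipDate, WCity}, and the restricted closure of {ShipDate} across the fragments never reaches {WCity}.
Carrier, WhID → ShipID is preserved.
Carrier → ProdID is preserved.
ShipID, ProdID → Carrier is preserved.
WCity → ShipID is preserved.

ShipDate → WCity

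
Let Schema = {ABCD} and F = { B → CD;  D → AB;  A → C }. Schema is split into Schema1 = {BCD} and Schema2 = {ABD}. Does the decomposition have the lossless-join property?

Yes

Common attributes: Schema1 ∩ Schema2 = {BD}.
Closure of {BD}: B → CD applies, adding C; D → AB applies, adding A. So (BD)⁺ = {ABCD}.
This closure contains every attribute of Schema1, so Schema1 ∩ Schema2 → Schema1. The join is lossless.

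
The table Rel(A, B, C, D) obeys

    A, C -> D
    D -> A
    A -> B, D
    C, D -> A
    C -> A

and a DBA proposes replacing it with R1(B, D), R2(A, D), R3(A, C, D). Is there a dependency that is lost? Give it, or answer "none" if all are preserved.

A, C → D lies within R3.
D → A lies within R2.
A → B, D: restricted closure across fragments reaches B, D.
C, D → A lies within R3.
C → A lies within R3.
Every dependency is enforceable on the fragments, so the decomposition is dependency-preserving.

none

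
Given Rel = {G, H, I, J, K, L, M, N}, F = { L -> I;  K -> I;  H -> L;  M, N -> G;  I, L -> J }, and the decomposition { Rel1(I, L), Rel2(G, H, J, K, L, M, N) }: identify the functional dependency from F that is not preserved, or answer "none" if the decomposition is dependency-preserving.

Check K → I: no single fragment contains all of {I, K}, and the restricted closure of {K} across the fragments never reaches {I}.
L → I is preserved.
H → L is preserved.
M, N → G is preserved.
I, L → J is preserved.

K -> I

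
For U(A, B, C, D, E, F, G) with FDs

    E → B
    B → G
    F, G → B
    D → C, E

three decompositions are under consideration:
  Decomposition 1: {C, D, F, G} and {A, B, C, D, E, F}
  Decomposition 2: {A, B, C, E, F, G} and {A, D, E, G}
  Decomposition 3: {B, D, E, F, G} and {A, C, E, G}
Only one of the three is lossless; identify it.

Decomposition 1

Decomposition 1: common = {C, D, F}, closure = {B, C, D, E, F, G} → lossless.
Decomposition 2: common = {A, E, G}, closure = {A, B, E, G} → lossy.
Decomposition 3: common = {E, G}, closure = {B, E, G} → lossy.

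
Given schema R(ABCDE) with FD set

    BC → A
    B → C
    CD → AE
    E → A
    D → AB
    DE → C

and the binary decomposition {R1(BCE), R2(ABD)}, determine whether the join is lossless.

Common attributes: R1 ∩ R2 = {B}.
Closure of {B}: B → C applies, adding C; BC → A applies, adding A. So (B)⁺ = {ABC}.
The closure contains neither all of R1 = {BCE} nor all of R2 = {ABD}, so the common attributes are not a superkey of either fragment. The join is lossy.

No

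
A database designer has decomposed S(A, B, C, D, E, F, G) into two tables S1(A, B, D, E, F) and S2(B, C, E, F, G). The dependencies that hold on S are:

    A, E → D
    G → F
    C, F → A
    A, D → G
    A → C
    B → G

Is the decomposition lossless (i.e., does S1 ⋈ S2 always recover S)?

No

Common attributes: S1 ∩ S2 = {B, E, F}.
Closure of {B, E, F}: B → G applies, adding G. So (B, E, F)⁺ = {B, E, F, G}.
The closure contains neither all of S1 = {A, B, D, E, F} nor all of S2 = {B, C, E, F, G}, so the common attributes are not a superkey of either fragment. The join is lossy.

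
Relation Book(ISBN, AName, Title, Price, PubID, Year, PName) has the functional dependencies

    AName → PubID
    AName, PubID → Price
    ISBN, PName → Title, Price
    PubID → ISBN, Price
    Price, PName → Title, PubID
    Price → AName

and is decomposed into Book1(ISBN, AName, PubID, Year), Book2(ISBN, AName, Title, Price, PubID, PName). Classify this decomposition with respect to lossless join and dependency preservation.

Lossless test: (ISBN, AName, PubID)⁺ = {ISBN, AName, Price, PubID}, which is a superkey of neither fragment — lossy.
Dependency preservation: every FD's attributes lie within a single fragment, so each can be enforced locally — preserved.

lossy but dependency-preserving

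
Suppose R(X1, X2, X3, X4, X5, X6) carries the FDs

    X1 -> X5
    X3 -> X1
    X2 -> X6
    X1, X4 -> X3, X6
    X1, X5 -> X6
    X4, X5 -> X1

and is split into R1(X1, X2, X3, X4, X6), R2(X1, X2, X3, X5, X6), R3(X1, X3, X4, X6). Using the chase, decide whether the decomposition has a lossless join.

Chase test. Columns are X1, X2, X3, X4, X5, X6; row i has aⱼ where attribute j ∈ Ri, else bᵢⱼ.
Initial tableau (one row per fragment):
  row 1: a1 a2 a3 a4 b15 a6
  row 2: a1 a2 a3 b24 a5 a6
  row 3: a1 b32 a3 a4 b35 a6
Rows 1 and 2 agree on X1; apply X1→X5 and equate their X5 entries.
Rows 1 and 3 agree on X1; apply X1→X5 and equate their X5 entries.
Row 1 is now all distinguished symbols — the join is lossless.

Yes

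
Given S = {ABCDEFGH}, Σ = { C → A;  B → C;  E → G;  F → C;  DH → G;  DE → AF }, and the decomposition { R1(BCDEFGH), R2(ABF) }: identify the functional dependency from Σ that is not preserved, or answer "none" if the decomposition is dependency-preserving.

C → A

Check C → A: no single fragment contains all of {AC}, and the restricted closure of {C} across the fragments never reaches {A}.
B → C is preserved.
E → G is preserved.
F → C is preserved.
DH → G is preserved.
DE → AF is preserved.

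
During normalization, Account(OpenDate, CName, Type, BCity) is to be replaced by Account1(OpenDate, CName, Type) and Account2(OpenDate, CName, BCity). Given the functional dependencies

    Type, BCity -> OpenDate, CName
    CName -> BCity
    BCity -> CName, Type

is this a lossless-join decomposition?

Yes

Common attributes: Account1 ∩ Account2 = {OpenDate, CName}.
Closure of {OpenDate, CName}: CName → BCity applies, adding BCity; BCity → CName, Type applies, adding Type. So (OpenDate, CName)⁺ = {OpenDate, CName, Type, BCity}.
This closure contains every attribute of Account1, so Account1 ∩ Account2 → Account1. The join is lossless.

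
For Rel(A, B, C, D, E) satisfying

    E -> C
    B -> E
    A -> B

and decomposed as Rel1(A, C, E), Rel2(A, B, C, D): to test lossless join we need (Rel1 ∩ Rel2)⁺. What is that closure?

A, B, C, E

Rel1 ∩ Rel2 = {A, C}.
A → B applies, adding B
B → E applies, adding E
Closure: {A, B, C, E}.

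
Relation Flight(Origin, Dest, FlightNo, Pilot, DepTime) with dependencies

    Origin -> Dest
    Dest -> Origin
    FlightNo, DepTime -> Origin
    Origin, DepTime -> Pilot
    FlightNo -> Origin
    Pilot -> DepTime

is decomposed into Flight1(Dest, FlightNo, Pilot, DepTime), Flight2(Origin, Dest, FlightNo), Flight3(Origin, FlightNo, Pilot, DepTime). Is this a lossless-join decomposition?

Yes

Chase test. Columns are Origin, Dest, FlightNo, Pilot, DepTime; row i has aⱼ where attribute j ∈ Flighti, else bᵢⱼ.
Initial tableau (one row per fragment):
  row 1: b11 a2 a3 a4 a5
  row 2: a1 a2 a3 b24 b25
  row 3: a1 b32 a3 a4 a5
Rows 2 and 3 agree on Origin; apply Origin→Dest and equate their Dest entries.
Rows 1 and 2 agree on Dest; apply Dest→Origin and equate their Origin entries.
Row 1 is now all distinguished symbols — the join is lossless.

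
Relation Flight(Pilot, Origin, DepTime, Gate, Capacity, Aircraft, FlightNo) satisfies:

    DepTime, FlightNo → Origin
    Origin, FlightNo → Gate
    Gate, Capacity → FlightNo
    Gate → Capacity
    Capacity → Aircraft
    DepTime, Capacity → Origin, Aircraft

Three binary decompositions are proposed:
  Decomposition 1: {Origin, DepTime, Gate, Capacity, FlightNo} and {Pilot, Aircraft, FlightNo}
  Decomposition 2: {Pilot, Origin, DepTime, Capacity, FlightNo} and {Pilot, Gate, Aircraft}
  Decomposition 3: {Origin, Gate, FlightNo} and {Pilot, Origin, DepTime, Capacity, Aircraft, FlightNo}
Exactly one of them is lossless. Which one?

Decomposition 3

Decomposition 1: common = {FlightNo}, closure = {FlightNo} → lossy.
Decomposition 2: common = {Pilot}, closure = {Pilot} → lossy.
Decomposition 3: common = {Origin, FlightNo}, closure = {Origin, Gate, Capacity, Aircraft, FlightNo} → lossless.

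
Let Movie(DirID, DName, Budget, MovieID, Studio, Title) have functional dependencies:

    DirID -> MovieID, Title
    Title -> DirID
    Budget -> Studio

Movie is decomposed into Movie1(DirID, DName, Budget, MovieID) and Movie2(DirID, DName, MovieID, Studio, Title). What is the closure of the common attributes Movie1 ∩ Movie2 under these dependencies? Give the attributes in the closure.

Movie1 ∩ Movie2 = {DirID, DName, MovieID}.
DirID → MovieID, Title applies, adding Title
Closure: {DirID, DName, MovieID, Title}.

DirID, DName, MovieID, Title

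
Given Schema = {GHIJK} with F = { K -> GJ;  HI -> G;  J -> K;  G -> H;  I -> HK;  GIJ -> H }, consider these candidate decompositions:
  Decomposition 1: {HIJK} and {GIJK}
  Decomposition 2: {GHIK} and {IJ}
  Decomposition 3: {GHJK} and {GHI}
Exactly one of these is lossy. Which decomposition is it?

Decomposition 1: common = {IJK}, closure = {GHIJK} → lossless.
Decomposition 2: common = {I}, closure = {GHIJK} → lossless.
Decomposition 3: common = {GH}, closure = {GH} → lossy.

Decomposition 3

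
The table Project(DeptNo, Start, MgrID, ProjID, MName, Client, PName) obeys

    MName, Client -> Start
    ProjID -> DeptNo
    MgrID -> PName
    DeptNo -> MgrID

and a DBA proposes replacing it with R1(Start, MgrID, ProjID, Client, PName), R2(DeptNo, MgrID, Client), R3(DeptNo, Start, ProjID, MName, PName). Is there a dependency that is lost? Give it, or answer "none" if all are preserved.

MName, Client -> Start

Check MName, Client → Start: no single fragment contains all of {Start, MName, Client}, and the restricted closure of {MName, Client} across the fragments never reaches {Start}.
ProjID → DeptNo is preserved.
MgrID → PName is preserved.
DeptNo → MgrID is preserved.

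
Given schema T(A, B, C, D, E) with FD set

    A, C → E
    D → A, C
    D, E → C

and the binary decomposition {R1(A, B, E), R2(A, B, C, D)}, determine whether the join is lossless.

Common attributes: R1 ∩ R2 = {A, B}.
No dependency enlarges {A, B}, so (A, B)⁺ = {A, B}.
The closure contains neither all of R1 = {A, B, E} nor all of R2 = {A, B, C, D}, so the common attributes are not a superkey of either fragment. The join is lossy.

No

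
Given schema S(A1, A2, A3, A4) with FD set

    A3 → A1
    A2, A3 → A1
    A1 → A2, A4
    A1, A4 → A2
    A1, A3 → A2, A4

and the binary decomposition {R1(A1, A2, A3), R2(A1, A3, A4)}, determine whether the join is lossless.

Common attributes: R1 ∩ R2 = {A1, A3}.
Closure of {A1, A3}: A1 → A2, A4 applies, adding A2, A4. So (A1, A3)⁺ = {A1, A2, A3, A4}.
This closure contains every attribute of R1, so R1 ∩ R2 → R1. The join is lossless.

Yes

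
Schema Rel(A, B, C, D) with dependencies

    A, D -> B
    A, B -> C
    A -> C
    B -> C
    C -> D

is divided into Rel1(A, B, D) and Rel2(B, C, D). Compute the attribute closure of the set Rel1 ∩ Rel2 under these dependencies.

B, C, D

Rel1 ∩ Rel2 = {B, D}.
B → C applies, adding C
Closure: {B, C, D}.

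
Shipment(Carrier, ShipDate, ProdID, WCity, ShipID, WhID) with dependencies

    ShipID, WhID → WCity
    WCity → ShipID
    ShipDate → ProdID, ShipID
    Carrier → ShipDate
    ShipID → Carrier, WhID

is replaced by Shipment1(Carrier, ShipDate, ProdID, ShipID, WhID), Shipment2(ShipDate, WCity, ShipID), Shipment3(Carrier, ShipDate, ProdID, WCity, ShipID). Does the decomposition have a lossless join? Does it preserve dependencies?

Lossless test (chase): Rows 1 and 2 agree on ShipDate; apply ShipDate→ProdID, ShipID and equate their ProdID, ShipID entries. Rows 1 and 2 agree on ShipID; apply ShipID→Carrier, WhID and equate their Carrier, WhID entries. Rows 1 and 3 agree on ShipID; apply ShipID→Carrier, WhID and equate their Carrier, WhID entries. Rows 1 and 2 agree on ShipID, WhID; apply ShipID, WhID→WCity and equate their WCity entries. Row 1 is now all distinguished symbols — the join is lossless.
Dependency preservation: ShipID, WhID → WCity is not contained in any single fragment, but the restricted closure of its left-hand side across the fragments still reaches the right-hand side; the remaining FDs each lie inside some fragment. All dependencies are preserved.

lossless and dependency-preserving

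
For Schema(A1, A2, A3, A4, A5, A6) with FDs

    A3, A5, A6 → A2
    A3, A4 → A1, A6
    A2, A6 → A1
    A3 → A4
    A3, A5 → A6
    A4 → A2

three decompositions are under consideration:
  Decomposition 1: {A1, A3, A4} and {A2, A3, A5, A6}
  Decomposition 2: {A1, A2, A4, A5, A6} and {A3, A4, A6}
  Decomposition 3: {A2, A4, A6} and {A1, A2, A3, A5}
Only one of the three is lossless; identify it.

Decomposition 1: common = {A3}, closure = {A1, A2, A3, A4, A6} → lossless.
Decomposition 2: common = {A4, A6}, closure = {A1, A2, A4, A6} → lossy.
Decomposition 3: common = {A2}, closure = {A2} → lossy.

Decomposition 1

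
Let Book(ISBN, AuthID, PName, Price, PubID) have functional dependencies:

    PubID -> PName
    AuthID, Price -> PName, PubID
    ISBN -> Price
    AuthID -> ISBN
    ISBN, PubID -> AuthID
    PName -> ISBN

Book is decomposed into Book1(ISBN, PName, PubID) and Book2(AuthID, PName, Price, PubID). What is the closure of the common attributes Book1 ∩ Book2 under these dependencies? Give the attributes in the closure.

Book1 ∩ Book2 = {PName, PubID}.
PName → ISBN applies, adding ISBN
ISBN → Price applies, adding Price
ISBN, PubID → AuthID applies, adding AuthID
Closure: {ISBN, AuthID, PName, Price, PubID}.

ISBN, AuthID, PName, Price, PubID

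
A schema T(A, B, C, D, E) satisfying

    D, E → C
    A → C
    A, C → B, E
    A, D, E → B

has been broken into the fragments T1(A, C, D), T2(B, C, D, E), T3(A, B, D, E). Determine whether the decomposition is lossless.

Yes

Chase test. Columns are A, B, C, D, E; row i has aⱼ where attribute j ∈ Ti, else bᵢⱼ.
Initial tableau (one row per fragment):
  row 1: a1 b12 a3 a4 b15
  row 2: b21 a2 a3 a4 a5
  row 3: a1 a2 b33 a4 a5
Rows 2 and 3 agree on D, E; apply D, E→C and equate their C entries.
Rows 1 and 3 agree on A, C; apply A, C→B, E and equate their B, E entries.
Row 1 is now all distinguished symbols — the join is lossless.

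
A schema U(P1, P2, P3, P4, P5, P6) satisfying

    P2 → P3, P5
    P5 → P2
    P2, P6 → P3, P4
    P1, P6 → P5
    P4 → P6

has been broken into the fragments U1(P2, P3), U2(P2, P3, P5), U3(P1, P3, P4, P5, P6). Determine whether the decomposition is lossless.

Yes

Chase test. Columns are P1, P2, P3, P4, P5, P6; row i has aⱼ where attribute j ∈ Ui, else bᵢⱼ.
Initial tableau (one row per fragment):
  row 1: b11 a2 a3 b14 b15 b16
  row 2: b21 a2 a3 b24 a5 b26
  row 3: a1 b32 a3 a4 a5 a6
Rows 1 and 2 agree on P2; apply P2→P3, P5 and equate their P3, P5 entries.
Rows 1 and 3 agree on P5; apply P5→P2 and equate their P2 entries.
Row 3 is now all distinguished symbols — the join is lossless.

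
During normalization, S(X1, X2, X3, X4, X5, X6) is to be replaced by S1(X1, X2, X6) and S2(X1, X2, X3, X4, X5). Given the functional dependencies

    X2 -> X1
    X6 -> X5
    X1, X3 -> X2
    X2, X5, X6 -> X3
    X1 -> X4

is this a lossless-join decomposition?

No

Common attributes: S1 ∩ S2 = {X1, X2}.
Closure of {X1, X2}: X1 → X4 applies, adding X4. So (X1, X2)⁺ = {X1, X2, X4}.
The closure contains neither all of S1 = {X1, X2, X6} nor all of S2 = {X1, X2, X3, X4, X5}, so the common attributes are not a superkey of either fragment. The join is lossy.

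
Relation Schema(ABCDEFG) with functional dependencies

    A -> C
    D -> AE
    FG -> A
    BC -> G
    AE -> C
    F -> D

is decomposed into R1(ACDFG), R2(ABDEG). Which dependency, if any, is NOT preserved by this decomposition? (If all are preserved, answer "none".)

BC -> G

Check BC → G: no single fragment contains all of {BCG}, and the restricted closure of {BC} across the fragments never reaches {G}.
A → C is preserved.
D → AE is preserved.
FG → A is preserved.
AE → C is preserved.
F → D is preserved.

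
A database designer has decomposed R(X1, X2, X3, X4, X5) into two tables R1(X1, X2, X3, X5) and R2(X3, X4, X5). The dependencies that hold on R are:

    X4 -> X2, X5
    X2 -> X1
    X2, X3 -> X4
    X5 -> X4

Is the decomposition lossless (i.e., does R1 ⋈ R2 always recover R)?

Common attributes: R1 ∩ R2 = {X3, X5}.
Closure of {X3, X5}: X5 → X4 applies, adding X4; X4 → X2, X5 applies, adding X2; X2 → X1 applies, adding X1. So (X3, X5)⁺ = {X1, X2, X3, X4, X5}.
This closure contains every attribute of R1, so R1 ∩ R2 → R1. The join is lossless.

Yes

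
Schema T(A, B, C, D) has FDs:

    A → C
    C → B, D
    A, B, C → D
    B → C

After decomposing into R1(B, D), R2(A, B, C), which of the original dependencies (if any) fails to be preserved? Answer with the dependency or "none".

none

A → C lies within R2.
C → B, D: restricted closure across fragments reaches B, D.
A, B, C → D: restricted closure across fragments reaches D.
B → C lies within R2.
Every dependency is enforceable on the fragments, so the decomposition is dependency-preserving.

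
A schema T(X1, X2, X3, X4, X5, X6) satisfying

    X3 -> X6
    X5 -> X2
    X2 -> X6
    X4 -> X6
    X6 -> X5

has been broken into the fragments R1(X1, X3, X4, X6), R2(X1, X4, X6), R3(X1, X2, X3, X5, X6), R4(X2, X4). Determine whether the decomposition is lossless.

Yes

Chase test. Columns are X1, X2, X3, X4, X5, X6; row i has aⱼ where attribute j ∈ Ri, else bᵢⱼ.
Initial tableau (one row per fragment):
  row 1: a1 b12 a3 a4 b15 a6
  row 2: a1 b22 b23 a4 b25 a6
  row 3: a1 a2 a3 b34 a5 a6
  row 4: b41 a2 b43 a4 b45 b46
Rows 3 and 4 agree on X2; apply X2→X6 and equate their X6 entries.
Rows 1 and 2 agree on X6; apply X6→X5 and equate their X5 entries.
Rows 1 and 3 agree on X6; apply X6→X5 and equate their X5 entries.
Rows 1 and 4 agree on X6; apply X6→X5 and equate their X5 entries.
Rows 1 and 2 agree on X5; apply X5→X2 and equate their X2 entries.
Rows 1 and 3 agree on X5; apply X5→X2 and equate their X2 entries.
Row 1 is now all distinguished symbols — the join is lossless.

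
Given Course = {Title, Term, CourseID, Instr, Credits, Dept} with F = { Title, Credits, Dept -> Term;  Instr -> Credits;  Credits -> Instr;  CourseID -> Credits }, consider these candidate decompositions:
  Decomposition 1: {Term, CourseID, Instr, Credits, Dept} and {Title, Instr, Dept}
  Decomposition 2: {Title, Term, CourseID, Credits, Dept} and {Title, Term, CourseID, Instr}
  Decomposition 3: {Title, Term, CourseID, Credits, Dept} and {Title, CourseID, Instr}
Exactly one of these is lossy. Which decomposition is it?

Decomposition 1: common = {Instr, Dept}, closure = {Instr, Credits, Dept} → lossy.
Decomposition 2: common = {Title, Term, CourseID}, closure = {Title, Term, CourseID, Instr, Credits} → lossless.
Decomposition 3: common = {Title, CourseID}, closure = {Title, CourseID, Instr, Credits} → lossless.

Decomposition 1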